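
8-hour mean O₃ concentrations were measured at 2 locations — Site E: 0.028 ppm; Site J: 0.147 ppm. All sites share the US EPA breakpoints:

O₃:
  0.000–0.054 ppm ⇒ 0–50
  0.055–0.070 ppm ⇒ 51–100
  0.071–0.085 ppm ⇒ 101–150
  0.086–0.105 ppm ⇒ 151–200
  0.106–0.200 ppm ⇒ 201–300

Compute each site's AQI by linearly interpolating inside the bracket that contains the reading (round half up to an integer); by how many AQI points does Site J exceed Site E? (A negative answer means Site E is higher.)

218

Site E 0.028: bracket 0.000–0.054 → index 0–50; slope 50/0.054, offset 0.028.
AQI = 0 + 50/0.054·0.028 ≈ 25.93 ⇒ 26.
Site J: row 0.106–0.200 (AQI 201–300). (300−201)·(0.147−0.106)/(0.200−0.106) + 201 = 99·0.041/0.094 + 201 ≈ 244.18 → 244.
AQIs: Site E=26, Site J=244. Site J (244) − Site E (26) = 218.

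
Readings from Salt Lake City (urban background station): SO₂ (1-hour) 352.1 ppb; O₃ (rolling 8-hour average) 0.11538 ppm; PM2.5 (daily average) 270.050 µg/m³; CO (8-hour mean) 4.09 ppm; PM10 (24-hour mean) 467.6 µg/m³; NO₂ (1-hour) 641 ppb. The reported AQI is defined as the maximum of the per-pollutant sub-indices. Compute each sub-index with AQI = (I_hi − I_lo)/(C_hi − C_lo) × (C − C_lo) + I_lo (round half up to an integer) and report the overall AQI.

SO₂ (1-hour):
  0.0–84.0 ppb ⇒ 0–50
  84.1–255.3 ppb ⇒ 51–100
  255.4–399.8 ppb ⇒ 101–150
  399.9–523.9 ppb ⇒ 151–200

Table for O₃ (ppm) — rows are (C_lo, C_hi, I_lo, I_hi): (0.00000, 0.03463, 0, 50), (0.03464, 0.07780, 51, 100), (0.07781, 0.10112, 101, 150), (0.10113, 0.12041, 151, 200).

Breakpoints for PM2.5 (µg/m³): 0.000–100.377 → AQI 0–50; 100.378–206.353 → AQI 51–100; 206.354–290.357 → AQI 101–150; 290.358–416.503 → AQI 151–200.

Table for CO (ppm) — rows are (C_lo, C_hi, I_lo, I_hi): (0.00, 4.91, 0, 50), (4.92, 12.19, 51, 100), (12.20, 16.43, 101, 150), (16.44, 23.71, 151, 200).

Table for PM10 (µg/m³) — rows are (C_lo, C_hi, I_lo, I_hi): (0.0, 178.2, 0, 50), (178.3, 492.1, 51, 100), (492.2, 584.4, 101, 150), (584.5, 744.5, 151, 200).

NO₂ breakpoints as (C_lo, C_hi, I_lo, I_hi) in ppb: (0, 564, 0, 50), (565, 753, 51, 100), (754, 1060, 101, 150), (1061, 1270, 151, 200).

SO₂: row 255.4–399.8 (AQI 101–150). (150−101)·(352.1−255.4)/(399.8−255.4) + 101 = 49·96.7/144.4 + 101 ≈ 133.81 → 134.
O₃ 0.11538: bracket 0.10113–0.12041 → index 151–200; slope 49/0.01928, offset 0.01425.
AQI = 151 + 49/0.01928·0.01425 ≈ 187.22 ⇒ 187.
PM2.5: row 206.354–290.357 (AQI 101–150). (150−101)·(270.050−206.354)/(290.357−206.354) + 101 = 49·63.696/84.003 + 101 ≈ 138.15 → 138.
CO: 4.09 lies in 0.00–4.91, so I_lo=0, I_hi=50, C_lo=0.00, C_hi=4.91.
(50−0)/(4.91−0.00) × (4.09−0.00) + 0 = 50/4.91 × 4.09 + 0 ≈ 41.65 → 42.
PM10: 467.6 lies in 178.3–492.1, so I_lo=51, I_hi=100, C_lo=178.3, C_hi=492.1.
(100−51)/(492.1−178.3) × (467.6−178.3) + 51 = 49/313.8 × 289.3 + 51 ≈ 96.17 → 96.
NO₂: 641 ∈ [565, 753] ↔ index [51, 100].
51 + (641−565)·(100−51)/(753−565) = 51 + 76·49/188 ≈ 70.81, so AQI = 71.
Sub-indices: SO₂→134, O₃→187, PM2.5→138, CO→42, PM10→96, NO₂→71. Overall AQI = max = 187; dominant pollutant is O₃.

187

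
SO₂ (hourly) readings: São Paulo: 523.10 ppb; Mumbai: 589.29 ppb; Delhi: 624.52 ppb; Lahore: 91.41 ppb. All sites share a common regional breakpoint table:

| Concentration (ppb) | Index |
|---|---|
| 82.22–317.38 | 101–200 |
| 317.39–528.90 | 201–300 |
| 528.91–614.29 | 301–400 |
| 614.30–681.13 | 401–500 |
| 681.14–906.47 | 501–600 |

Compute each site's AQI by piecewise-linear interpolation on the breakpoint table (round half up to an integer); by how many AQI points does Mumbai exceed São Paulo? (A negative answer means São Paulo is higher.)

São Paulo: 523.10 lies in 317.39–528.90, so I_lo=201, I_hi=300, C_lo=317.39, C_hi=528.90.
(300−201)/(528.90−317.39) × (523.10−317.39) + 201 = 99/211.51 × 205.71 + 201 ≈ 297.29 → 297.
Mumbai: row 528.91–614.29 (AQI 301–400). (400−301)·(589.29−528.91)/(614.29−528.91) + 301 = 99·60.38/85.38 + 301 ≈ 371.01 → 371.
Delhi: 624.52 ∈ [614.30, 681.13] ↔ index [401, 500].
401 + (624.52−614.30)·(500−401)/(681.13−614.30) = 401 + 10.22·99/66.83 ≈ 416.14, so AQI = 416.
Lahore: 91.41 lies in 82.22–317.38, so I_lo=101, I_hi=200, C_lo=82.22, C_hi=317.38.
(200−101)/(317.38−82.22) × (91.41−82.22) + 101 = 99/235.16 × 9.19 + 101 ≈ 104.87 → 105.
AQIs: São Paulo=297, Mumbai=371, Delhi=416, Lahore=105. Mumbai (371) − São Paulo (297) = 74.

74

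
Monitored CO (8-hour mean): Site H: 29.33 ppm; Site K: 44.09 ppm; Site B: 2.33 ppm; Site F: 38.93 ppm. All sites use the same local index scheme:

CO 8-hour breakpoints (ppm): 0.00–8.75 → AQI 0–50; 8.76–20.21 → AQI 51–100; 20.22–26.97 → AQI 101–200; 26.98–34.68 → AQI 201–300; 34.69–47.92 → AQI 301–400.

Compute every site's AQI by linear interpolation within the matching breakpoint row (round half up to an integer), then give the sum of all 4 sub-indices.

Site H: row 26.98–34.68 (AQI 201–300). (300−201)·(29.33−26.98)/(34.68−26.98) + 201 = 99·2.35/7.70 + 201 ≈ 231.21 → 231.
Site K: 44.09 ∈ [34.69, 47.92] ↔ index [301, 400].
301 + (44.09−34.69)·(400−301)/(47.92−34.69) = 301 + 9.40·99/13.23 ≈ 371.34, so AQI = 371.
Site B: 2.33 ∈ [0.00, 8.75] ↔ index [0, 50].
0 + (2.33−0.00)·(50−0)/(8.75−0.00) = 0 + 2.33·50/8.75 ≈ 13.31, so AQI = 13.
Site F: row 34.69–47.92 (AQI 301–400). (400−301)·(38.93−34.69)/(47.92−34.69) + 301 = 99·4.24/13.23 + 301 ≈ 332.73 → 333.
AQIs: Site H=231, Site K=371, Site B=13, Site F=333. Sum = 231 + 371 + 13 + 333 = 948.

948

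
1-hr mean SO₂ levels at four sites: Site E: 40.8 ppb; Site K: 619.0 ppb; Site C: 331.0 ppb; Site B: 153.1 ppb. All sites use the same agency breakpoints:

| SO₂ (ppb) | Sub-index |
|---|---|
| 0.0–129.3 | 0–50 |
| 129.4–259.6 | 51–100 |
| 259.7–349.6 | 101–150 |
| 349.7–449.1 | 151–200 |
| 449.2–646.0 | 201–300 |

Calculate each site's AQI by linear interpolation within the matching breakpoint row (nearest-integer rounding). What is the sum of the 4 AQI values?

502

Site E: 40.8 ∈ [0.0, 129.3] ↔ index [0, 50].
0 + (40.8−0.0)·(50−0)/(129.3−0.0) = 0 + 40.8·50/129.3 ≈ 15.78, so AQI = 16.
Site K: row 449.2–646.0 (AQI 201–300). (300−201)·(619.0−449.2)/(646.0−449.2) + 201 = 99·169.8/196.8 + 201 ≈ 286.42 → 286.
Site C: 331.0 ∈ [259.7, 349.6] ↔ index [101, 150].
101 + (331.0−259.7)·(150−101)/(349.6−259.7) = 101 + 71.3·49/89.9 ≈ 139.86, so AQI = 140.
Site B: 153.1 ∈ [129.4, 259.6] ↔ index [51, 100].
51 + (153.1−129.4)·(100−51)/(259.6−129.4) = 51 + 23.7·49/130.2 ≈ 59.92, so AQI = 60.
AQIs: Site E=16, Site K=286, Site C=140, Site B=60. Sum = 16 + 286 + 140 + 60 = 502.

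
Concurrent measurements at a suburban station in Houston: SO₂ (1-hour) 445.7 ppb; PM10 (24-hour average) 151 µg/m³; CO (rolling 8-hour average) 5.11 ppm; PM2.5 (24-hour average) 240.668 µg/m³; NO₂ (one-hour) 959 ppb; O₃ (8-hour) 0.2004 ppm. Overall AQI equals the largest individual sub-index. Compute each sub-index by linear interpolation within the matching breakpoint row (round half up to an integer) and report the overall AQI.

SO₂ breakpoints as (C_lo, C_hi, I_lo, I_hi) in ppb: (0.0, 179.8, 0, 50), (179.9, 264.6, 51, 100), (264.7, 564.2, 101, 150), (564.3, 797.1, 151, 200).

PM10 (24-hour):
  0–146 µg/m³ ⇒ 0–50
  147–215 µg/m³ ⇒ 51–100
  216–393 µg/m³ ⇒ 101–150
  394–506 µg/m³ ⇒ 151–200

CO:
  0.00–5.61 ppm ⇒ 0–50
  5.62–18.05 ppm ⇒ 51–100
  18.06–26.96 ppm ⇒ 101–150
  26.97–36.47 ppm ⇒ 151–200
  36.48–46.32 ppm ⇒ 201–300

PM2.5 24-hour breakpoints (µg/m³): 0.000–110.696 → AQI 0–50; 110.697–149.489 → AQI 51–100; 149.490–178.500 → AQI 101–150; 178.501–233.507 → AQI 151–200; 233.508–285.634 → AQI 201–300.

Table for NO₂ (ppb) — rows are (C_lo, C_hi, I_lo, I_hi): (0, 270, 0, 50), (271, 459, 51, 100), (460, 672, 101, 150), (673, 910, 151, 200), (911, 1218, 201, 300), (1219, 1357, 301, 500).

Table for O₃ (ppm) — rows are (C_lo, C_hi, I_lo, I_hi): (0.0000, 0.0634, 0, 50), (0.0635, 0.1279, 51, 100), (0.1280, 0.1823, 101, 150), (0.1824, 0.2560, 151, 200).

SO₂: row 264.7–564.2 (AQI 101–150). (150−101)·(445.7−264.7)/(564.2−264.7) + 101 = 49·181.0/299.5 + 101 ≈ 130.61 → 131.
PM10: row 147–215 (AQI 51–100). (100−51)·(151−147)/(215−147) + 51 = 49·4/68 + 51 ≈ 53.88 → 54.
CO: row 0.00–5.61 (AQI 0–50). (50−0)·(5.11−0.00)/(5.61−0.00) + 0 = 50·5.11/5.61 + 0 ≈ 45.54 → 46.
PM2.5 240.668: bracket 233.508–285.634 → index 201–300; slope 99/52.126, offset 7.160.
AQI = 201 + 99/52.126·7.160 ≈ 214.60 ⇒ 215.
NO₂: 959 ∈ [911, 1218] ↔ index [201, 300].
201 + (959−911)·(300−201)/(1218−911) = 201 + 48·99/307 ≈ 216.48, so AQI = 216.
O₃: 0.2004 lies in 0.1824–0.2560, so I_lo=151, I_hi=200, C_lo=0.1824, C_hi=0.2560.
(200−151)/(0.2560−0.1824) × (0.2004−0.1824) + 151 = 49/0.0736 × 0.0180 + 151 ≈ 162.98 → 163.
Sub-indices: SO₂→131, PM10→54, CO→46, PM2.5→215, NO₂→216, O₃→163. Overall AQI = max = 216; dominant pollutant is NO₂.
AQI 216: Very Unhealthy.

216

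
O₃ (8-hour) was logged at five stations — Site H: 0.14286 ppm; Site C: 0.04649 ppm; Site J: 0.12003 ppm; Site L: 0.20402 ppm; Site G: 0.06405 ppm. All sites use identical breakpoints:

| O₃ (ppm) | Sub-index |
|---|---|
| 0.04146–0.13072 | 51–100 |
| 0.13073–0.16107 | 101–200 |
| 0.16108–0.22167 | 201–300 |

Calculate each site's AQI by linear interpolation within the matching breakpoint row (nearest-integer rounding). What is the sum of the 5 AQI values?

623

Site H: row 0.13073–0.16107 (AQI 101–200). (200−101)·(0.14286−0.13073)/(0.16107−0.13073) + 101 = 99·0.01213/0.03034 + 101 ≈ 140.58 → 141.
Site C 0.04649: bracket 0.04146–0.13072 → index 51–100; slope 49/0.08926, offset 0.00503.
AQI = 51 + 49/0.08926·0.00503 ≈ 53.76 ⇒ 54.
Site J 0.12003: bracket 0.04146–0.13072 → index 51–100; slope 49/0.08926, offset 0.07857.
AQI = 51 + 49/0.08926·0.07857 ≈ 94.13 ⇒ 94.
Site L: 0.20402 lies in 0.16108–0.22167, so I_lo=201, I_hi=300, C_lo=0.16108, C_hi=0.22167.
(300−201)/(0.22167−0.16108) × (0.20402−0.16108) + 201 = 99/0.06059 × 0.04294 + 201 ≈ 271.16 → 271.
Site G: row 0.04146–0.13072 (AQI 51–100). (100−51)·(0.06405−0.04146)/(0.13072−0.04146) + 51 = 49·0.02259/0.08926 + 51 ≈ 63.40 → 63.
AQIs: Site H=141, Site C=54, Site J=94, Site L=271, Site G=63. Sum = 141 + 54 + 94 + 271 + 63 = 623.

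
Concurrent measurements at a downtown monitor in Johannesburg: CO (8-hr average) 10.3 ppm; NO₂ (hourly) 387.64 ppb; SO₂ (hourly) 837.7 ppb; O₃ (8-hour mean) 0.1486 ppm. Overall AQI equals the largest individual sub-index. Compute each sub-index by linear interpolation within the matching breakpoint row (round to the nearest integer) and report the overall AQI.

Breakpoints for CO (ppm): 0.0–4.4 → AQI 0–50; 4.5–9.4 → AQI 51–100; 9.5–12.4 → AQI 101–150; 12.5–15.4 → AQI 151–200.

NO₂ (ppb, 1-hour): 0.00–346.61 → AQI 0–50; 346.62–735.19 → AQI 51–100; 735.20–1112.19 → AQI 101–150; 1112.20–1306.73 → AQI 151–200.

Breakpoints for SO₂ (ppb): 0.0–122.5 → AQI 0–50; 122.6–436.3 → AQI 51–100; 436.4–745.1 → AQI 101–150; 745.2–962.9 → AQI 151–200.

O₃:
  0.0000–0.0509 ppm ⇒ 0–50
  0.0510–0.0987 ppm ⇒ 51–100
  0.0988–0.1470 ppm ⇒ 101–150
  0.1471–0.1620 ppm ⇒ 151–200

172

CO: 10.3 lies in 9.5–12.4, so I_lo=101, I_hi=150, C_lo=9.5, C_hi=12.4.
(150−101)/(12.4−9.5) × (10.3−9.5) + 101 = 49/2.9 × 0.8 + 101 ≈ 114.52 → 115.
NO₂: 387.64 lies in 346.62–735.19, so I_lo=51, I_hi=100, C_lo=346.62, C_hi=735.19.
(100−51)/(735.19−346.62) × (387.64−346.62) + 51 = 49/388.57 × 41.02 + 51 ≈ 56.17 → 56.
SO₂: 837.7 lies in 745.2–962.9, so I_lo=151, I_hi=200, C_lo=745.2, C_hi=962.9.
(200−151)/(962.9−745.2) × (837.7−745.2) + 151 = 49/217.7 × 92.5 + 151 ≈ 171.82 → 172.
O₃: row 0.1471–0.1620 (AQI 151–200). (200−151)·(0.1486−0.1471)/(0.1620−0.1471) + 151 = 49·0.0015/0.0149 + 151 ≈ 155.93 → 156.
Sub-indices: CO→115, NO₂→56, SO₂→172, O₃→156. Overall AQI = max = 172; dominant pollutant is SO₂.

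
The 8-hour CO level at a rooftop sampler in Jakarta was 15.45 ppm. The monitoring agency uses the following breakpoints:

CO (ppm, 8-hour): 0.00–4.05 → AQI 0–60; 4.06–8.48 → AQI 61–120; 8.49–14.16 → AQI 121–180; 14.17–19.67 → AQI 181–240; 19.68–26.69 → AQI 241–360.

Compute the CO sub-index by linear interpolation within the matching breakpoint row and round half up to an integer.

195

CO: 15.45 ∈ [14.17, 19.67] ↔ index [181, 240].
181 + (15.45−14.17)·(240−181)/(19.67−14.17) = 181 + 1.28·59/5.50 ≈ 194.73, so AQI = 195.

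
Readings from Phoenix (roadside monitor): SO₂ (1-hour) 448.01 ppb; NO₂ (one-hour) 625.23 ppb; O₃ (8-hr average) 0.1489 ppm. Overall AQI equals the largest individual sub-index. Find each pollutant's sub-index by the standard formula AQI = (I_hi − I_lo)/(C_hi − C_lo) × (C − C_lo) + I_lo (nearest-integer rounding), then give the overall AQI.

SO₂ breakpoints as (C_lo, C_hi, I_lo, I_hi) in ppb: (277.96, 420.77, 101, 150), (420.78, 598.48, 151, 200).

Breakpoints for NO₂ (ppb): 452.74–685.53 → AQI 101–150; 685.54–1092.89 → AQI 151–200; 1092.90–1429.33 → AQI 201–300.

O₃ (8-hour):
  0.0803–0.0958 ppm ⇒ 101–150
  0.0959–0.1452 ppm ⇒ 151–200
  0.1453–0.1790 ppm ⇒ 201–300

212

SO₂: 448.01 ∈ [420.78, 598.48] ↔ index [151, 200].
151 + (448.01−420.78)·(200−151)/(598.48−420.78) = 151 + 27.23·49/177.70 ≈ 158.51, so AQI = 159.
NO₂ 625.23: bracket 452.74–685.53 → index 101–150; slope 49/232.79, offset 172.49.
AQI = 101 + 49/232.79·172.49 ≈ 137.31 ⇒ 137.
O₃: 0.1489 ∈ [0.1453, 0.1790] ↔ index [201, 300].
201 + (0.1489−0.1453)·(300−201)/(0.1790−0.1453) = 201 + 0.0036·99/0.0337 ≈ 211.58, so AQI = 212.
Sub-indices: SO₂→159, NO₂→137, O₃→212. Overall AQI = max = 212; dominant pollutant is O₃.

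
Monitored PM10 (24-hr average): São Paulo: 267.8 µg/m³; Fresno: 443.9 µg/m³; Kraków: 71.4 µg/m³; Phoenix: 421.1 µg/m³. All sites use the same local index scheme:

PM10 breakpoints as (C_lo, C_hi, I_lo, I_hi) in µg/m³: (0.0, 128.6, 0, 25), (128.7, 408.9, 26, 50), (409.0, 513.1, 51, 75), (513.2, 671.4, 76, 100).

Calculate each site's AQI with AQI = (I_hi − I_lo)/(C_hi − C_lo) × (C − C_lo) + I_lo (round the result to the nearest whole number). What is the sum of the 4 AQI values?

165

São Paulo: 267.8 lies in 128.7–408.9, so I_lo=26, I_hi=50, C_lo=128.7, C_hi=408.9.
(50−26)/(408.9−128.7) × (267.8−128.7) + 26 = 24/280.2 × 139.1 + 26 ≈ 37.91 → 38.
Fresno 443.9: bracket 409.0–513.1 → index 51–75; slope 24/104.1, offset 34.9.
AQI = 51 + 24/104.1·34.9 ≈ 59.05 ⇒ 59.
Kraków: 71.4 lies in 0.0–128.6, so I_lo=0, I_hi=25, C_lo=0.0, C_hi=128.6.
(25−0)/(128.6−0.0) × (71.4−0.0) + 0 = 25/128.6 × 71.4 + 0 ≈ 13.88 → 14.
Phoenix: 421.1 ∈ [409.0, 513.1] ↔ index [51, 75].
51 + (421.1−409.0)·(75−51)/(513.1−409.0) = 51 + 12.1·24/104.1 ≈ 53.79, so AQI = 54.
AQIs: São Paulo=38, Fresno=59, Kraków=14, Phoenix=54. Sum = 38 + 59 + 14 + 54 = 165.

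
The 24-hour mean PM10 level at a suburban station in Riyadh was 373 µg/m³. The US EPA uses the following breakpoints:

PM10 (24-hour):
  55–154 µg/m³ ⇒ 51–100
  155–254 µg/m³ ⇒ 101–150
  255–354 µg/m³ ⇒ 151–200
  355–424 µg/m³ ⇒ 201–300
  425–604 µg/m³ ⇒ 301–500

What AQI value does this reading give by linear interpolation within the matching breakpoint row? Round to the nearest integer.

PM10: row 355–424 (AQI 201–300). (300−201)·(373−355)/(424−355) + 201 = 99·18/69 + 201 ≈ 226.83 → 227.

227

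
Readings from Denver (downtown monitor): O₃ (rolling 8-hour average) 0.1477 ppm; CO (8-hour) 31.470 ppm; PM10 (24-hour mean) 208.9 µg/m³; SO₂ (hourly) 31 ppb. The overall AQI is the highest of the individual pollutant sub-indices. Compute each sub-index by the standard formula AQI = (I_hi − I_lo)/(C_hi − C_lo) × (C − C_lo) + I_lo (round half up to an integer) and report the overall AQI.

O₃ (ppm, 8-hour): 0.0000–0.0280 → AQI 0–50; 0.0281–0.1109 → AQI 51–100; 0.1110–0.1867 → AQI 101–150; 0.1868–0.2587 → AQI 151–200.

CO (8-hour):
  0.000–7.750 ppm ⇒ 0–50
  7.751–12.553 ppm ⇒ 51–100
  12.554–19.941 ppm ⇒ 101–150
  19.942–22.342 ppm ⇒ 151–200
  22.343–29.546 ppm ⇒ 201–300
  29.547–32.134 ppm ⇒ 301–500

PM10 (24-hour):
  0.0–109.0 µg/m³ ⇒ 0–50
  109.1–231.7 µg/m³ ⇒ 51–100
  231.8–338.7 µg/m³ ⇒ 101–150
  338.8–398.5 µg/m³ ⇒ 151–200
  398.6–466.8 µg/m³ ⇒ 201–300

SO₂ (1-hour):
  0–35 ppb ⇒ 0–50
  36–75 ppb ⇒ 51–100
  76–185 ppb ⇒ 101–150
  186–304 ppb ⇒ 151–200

449

O₃: row 0.1110–0.1867 (AQI 101–150). (150−101)·(0.1477−0.1110)/(0.1867−0.1110) + 101 = 49·0.0367/0.0757 + 101 ≈ 124.76 → 125.
CO: row 29.547–32.134 (AQI 301–500). (500−301)·(31.470−29.547)/(32.134−29.547) + 301 = 199·1.923/2.587 + 301 ≈ 448.92 → 449.
PM10: 208.9 ∈ [109.1, 231.7] ↔ index [51, 100].
51 + (208.9−109.1)·(100−51)/(231.7−109.1) = 51 + 99.8·49/122.6 ≈ 90.89, so AQI = 91.
SO₂: row 0–35 (AQI 0–50). (50−0)·(31−0)/(35−0) + 0 = 50·31/35 + 0 ≈ 44.29 → 44.
Sub-indices: O₃→125, CO→449, PM10→91, SO₂→44. Overall AQI = max = 449; dominant pollutant is CO.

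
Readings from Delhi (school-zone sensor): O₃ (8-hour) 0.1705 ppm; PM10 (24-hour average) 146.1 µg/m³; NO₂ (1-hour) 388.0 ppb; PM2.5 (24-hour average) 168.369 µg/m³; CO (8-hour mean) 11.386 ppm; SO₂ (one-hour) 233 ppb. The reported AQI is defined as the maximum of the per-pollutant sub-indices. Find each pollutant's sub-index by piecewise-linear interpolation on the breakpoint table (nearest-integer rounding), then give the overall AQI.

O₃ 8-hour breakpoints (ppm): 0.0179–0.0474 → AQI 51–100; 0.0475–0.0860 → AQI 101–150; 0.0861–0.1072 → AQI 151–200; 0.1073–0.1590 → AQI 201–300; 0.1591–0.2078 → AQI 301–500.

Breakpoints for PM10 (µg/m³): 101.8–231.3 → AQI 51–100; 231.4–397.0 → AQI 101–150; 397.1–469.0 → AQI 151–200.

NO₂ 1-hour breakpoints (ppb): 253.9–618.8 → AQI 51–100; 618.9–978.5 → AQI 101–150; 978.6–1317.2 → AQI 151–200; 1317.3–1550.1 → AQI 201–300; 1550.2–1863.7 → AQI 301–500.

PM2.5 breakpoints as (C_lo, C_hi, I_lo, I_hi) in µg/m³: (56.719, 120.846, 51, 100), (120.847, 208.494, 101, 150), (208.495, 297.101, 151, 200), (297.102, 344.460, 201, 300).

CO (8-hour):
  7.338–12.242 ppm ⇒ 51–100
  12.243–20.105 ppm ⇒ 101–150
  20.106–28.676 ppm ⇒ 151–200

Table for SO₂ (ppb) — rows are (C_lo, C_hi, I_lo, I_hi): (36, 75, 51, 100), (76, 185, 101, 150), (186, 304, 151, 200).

348

O₃: row 0.1591–0.2078 (AQI 301–500). (500−301)·(0.1705−0.1591)/(0.2078−0.1591) + 301 = 199·0.0114/0.0487 + 301 ≈ 347.58 → 348.
PM10 146.1: bracket 101.8–231.3 → index 51–100; slope 49/129.5, offset 44.3.
AQI = 51 + 49/129.5·44.3 ≈ 67.76 ⇒ 68.
NO₂ 388.0: bracket 253.9–618.8 → index 51–100; slope 49/364.9, offset 134.1.
AQI = 51 + 49/364.9·134.1 ≈ 69.01 ⇒ 69.
PM2.5: row 120.847–208.494 (AQI 101–150). (150−101)·(168.369−120.847)/(208.494−120.847) + 101 = 49·47.522/87.647 + 101 ≈ 127.57 → 128.
CO: 11.386 lies in 7.338–12.242, so I_lo=51, I_hi=100, C_lo=7.338, C_hi=12.242.
(100−51)/(12.242−7.338) × (11.386−7.338) + 51 = 49/4.904 × 4.048 + 51 ≈ 91.45 → 91.
SO₂: 233 ∈ [186, 304] ↔ index [151, 200].
151 + (233−186)·(200−151)/(304−186) = 151 + 47·49/118 ≈ 170.52, so AQI = 171.
Sub-indices: O₃→348, PM10→68, NO₂→69, PM2.5→128, CO→91, SO₂→171. Overall AQI = max = 348; dominant pollutant is O₃.
AQI 348: Hazardous.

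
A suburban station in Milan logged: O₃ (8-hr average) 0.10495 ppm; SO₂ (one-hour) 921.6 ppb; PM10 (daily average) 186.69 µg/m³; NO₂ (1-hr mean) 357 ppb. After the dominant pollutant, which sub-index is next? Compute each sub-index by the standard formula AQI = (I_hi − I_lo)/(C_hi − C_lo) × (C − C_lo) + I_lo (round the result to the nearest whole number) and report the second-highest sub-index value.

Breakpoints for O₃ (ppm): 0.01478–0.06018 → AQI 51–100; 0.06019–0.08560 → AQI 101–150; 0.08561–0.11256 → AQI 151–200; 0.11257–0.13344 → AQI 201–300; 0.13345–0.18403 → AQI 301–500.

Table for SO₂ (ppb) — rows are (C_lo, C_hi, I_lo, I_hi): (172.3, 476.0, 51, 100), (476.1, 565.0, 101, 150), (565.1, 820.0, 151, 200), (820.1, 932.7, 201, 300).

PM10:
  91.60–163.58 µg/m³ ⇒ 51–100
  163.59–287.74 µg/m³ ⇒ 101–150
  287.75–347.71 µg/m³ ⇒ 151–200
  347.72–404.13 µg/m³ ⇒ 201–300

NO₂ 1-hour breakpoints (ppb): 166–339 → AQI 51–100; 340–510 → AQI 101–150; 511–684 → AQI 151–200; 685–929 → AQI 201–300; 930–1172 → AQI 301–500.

O₃: 0.10495 ∈ [0.08561, 0.11256] ↔ index [151, 200].
151 + (0.10495−0.08561)·(200−151)/(0.11256−0.08561) = 151 + 0.01934·49/0.02695 ≈ 186.16, so AQI = 186.
SO₂ 921.6: bracket 820.1–932.7 → index 201–300; slope 99/112.6, offset 101.5.
AQI = 201 + 99/112.6·101.5 ≈ 290.24 ⇒ 290.
PM10: 186.69 lies in 163.59–287.74, so I_lo=101, I_hi=150, C_lo=163.59, C_hi=287.74.
(150−101)/(287.74−163.59) × (186.69−163.59) + 101 = 49/124.15 × 23.10 + 101 ≈ 110.12 → 110.
NO₂: row 340–510 (AQI 101–150). (150−101)·(357−340)/(510−340) + 101 = 49·17/170 + 101 ≈ 105.90 → 106.
Sub-indices: O₃→186, SO₂→290, PM10→110, NO₂→106. Ranked high→low: 290, 186, 110, 106. Second-highest sub-index = 186.

186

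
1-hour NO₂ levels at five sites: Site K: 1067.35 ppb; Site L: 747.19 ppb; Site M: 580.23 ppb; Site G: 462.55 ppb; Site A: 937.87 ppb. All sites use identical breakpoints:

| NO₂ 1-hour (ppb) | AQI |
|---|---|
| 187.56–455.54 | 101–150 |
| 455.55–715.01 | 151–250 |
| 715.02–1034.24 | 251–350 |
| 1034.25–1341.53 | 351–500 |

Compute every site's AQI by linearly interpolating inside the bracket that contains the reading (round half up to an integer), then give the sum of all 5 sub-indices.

1301

Site K: 1067.35 ∈ [1034.25, 1341.53] ↔ index [351, 500].
351 + (1067.35−1034.25)·(500−351)/(1341.53−1034.25) = 351 + 33.10·149/307.28 ≈ 367.05, so AQI = 367.
Site L: 747.19 lies in 715.02–1034.24, so I_lo=251, I_hi=350, C_lo=715.02, C_hi=1034.24.
(350−251)/(1034.24−715.02) × (747.19−715.02) + 251 = 99/319.22 × 32.17 + 251 ≈ 260.98 → 261.
Site M: row 455.55–715.01 (AQI 151–250). (250−151)·(580.23−455.55)/(715.01−455.55) + 151 = 99·124.68/259.46 + 151 ≈ 198.57 → 199.
Site G: row 455.55–715.01 (AQI 151–250). (250−151)·(462.55−455.55)/(715.01−455.55) + 151 = 99·7.00/259.46 + 151 ≈ 153.67 → 154.
Site A: 937.87 lies in 715.02–1034.24, so I_lo=251, I_hi=350, C_lo=715.02, C_hi=1034.24.
(350−251)/(1034.24−715.02) × (937.87−715.02) + 251 = 99/319.22 × 222.85 + 251 ≈ 320.11 → 320.
AQIs: Site K=367, Site L=261, Site M=199, Site G=154, Site A=320. Sum = 367 + 261 + 199 + 154 + 320 = 1301.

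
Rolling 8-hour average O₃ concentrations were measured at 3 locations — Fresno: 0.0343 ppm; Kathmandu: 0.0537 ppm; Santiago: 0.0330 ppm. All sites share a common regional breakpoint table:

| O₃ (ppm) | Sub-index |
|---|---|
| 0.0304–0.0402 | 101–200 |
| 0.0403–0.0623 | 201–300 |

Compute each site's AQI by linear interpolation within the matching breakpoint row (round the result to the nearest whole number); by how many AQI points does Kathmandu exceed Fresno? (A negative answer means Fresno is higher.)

Fresno: row 0.0304–0.0402 (AQI 101–200). (200−101)·(0.0343−0.0304)/(0.0402−0.0304) + 101 = 99·0.0039/0.0098 + 101 ≈ 140.40 → 140.
Kathmandu: 0.0537 lies in 0.0403–0.0623, so I_lo=201, I_hi=300, C_lo=0.0403, C_hi=0.0623.
(300−201)/(0.0623−0.0403) × (0.0537−0.0403) + 201 = 99/0.0220 × 0.0134 + 201 ≈ 261.30 → 261.
Santiago: 0.0330 ∈ [0.0304, 0.0402] ↔ index [101, 200].
101 + (0.0330−0.0304)·(200−101)/(0.0402−0.0304) = 101 + 0.0026·99/0.0098 ≈ 127.27, so AQI = 127.
AQIs: Fresno=140, Kathmandu=261, Santiago=127. Kathmandu (261) − Fresno (140) = 121.

121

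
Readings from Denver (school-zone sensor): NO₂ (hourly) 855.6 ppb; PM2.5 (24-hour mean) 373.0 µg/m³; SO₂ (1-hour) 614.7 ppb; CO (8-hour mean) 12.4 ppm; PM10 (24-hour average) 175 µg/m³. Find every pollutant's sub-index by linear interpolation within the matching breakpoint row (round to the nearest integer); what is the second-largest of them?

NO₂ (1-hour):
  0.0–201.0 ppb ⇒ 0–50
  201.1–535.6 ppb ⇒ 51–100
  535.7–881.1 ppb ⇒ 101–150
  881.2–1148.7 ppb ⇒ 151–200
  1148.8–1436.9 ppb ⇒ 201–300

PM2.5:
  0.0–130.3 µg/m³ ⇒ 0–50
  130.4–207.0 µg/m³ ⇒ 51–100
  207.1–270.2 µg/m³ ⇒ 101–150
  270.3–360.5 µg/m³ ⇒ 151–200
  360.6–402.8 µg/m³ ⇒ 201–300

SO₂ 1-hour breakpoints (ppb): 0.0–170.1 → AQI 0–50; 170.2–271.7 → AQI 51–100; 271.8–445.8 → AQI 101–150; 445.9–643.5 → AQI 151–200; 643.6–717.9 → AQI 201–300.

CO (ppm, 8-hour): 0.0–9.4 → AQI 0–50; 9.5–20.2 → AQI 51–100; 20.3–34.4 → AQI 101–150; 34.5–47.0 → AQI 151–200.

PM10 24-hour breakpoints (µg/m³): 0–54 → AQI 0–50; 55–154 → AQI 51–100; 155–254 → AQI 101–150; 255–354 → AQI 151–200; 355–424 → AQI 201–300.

NO₂: row 535.7–881.1 (AQI 101–150). (150−101)·(855.6−535.7)/(881.1−535.7) + 101 = 49·319.9/345.4 + 101 ≈ 146.38 → 146.
PM2.5: 373.0 lies in 360.6–402.8, so I_lo=201, I_hi=300, C_lo=360.6, C_hi=402.8.
(300−201)/(402.8−360.6) × (373.0−360.6) + 201 = 99/42.2 × 12.4 + 201 ≈ 230.09 → 230.
SO₂: 614.7 ∈ [445.9, 643.5] ↔ index [151, 200].
151 + (614.7−445.9)·(200−151)/(643.5−445.9) = 151 + 168.8·49/197.6 ≈ 192.86, so AQI = 193.
CO: 12.4 ∈ [9.5, 20.2] ↔ index [51, 100].
51 + (12.4−9.5)·(100−51)/(20.2−9.5) = 51 + 2.9·49/10.7 ≈ 64.28, so AQI = 64.
PM10 175: bracket 155–254 → index 101–150; slope 49/99, offset 20.
AQI = 101 + 49/99·20 ≈ 110.90 ⇒ 111.
Sub-indices: NO₂→146, PM2.5→230, SO₂→193, CO→64, PM10→111. Ranked high→low: 230, 193, 146, 111, 64. Second-highest sub-index = 193.

193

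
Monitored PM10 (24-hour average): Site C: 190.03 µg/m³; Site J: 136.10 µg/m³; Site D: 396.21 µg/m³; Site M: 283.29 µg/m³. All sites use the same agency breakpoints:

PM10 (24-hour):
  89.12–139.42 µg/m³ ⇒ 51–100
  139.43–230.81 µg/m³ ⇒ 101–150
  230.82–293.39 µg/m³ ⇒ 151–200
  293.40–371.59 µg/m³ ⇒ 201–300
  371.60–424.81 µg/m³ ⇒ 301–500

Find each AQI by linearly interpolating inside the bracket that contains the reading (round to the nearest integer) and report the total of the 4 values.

Site C 190.03: bracket 139.43–230.81 → index 101–150; slope 49/91.38, offset 50.60.
AQI = 101 + 49/91.38·50.60 ≈ 128.13 ⇒ 128.
Site J: 136.10 ∈ [89.12, 139.42] ↔ index [51, 100].
51 + (136.10−89.12)·(100−51)/(139.42−89.12) = 51 + 46.98·49/50.30 ≈ 96.77, so AQI = 97.
Site D: 396.21 ∈ [371.60, 424.81] ↔ index [301, 500].
301 + (396.21−371.60)·(500−301)/(424.81−371.60) = 301 + 24.61·199/53.21 ≈ 393.04, so AQI = 393.
Site M: 283.29 lies in 230.82–293.39, so I_lo=151, I_hi=200, C_lo=230.82, C_hi=293.39.
(200−151)/(293.39−230.82) × (283.29−230.82) + 151 = 49/62.57 × 52.47 + 151 ≈ 192.09 → 192.
AQIs: Site C=128, Site J=97, Site D=393, Site M=192. Sum = 128 + 97 + 393 + 192 = 810.

810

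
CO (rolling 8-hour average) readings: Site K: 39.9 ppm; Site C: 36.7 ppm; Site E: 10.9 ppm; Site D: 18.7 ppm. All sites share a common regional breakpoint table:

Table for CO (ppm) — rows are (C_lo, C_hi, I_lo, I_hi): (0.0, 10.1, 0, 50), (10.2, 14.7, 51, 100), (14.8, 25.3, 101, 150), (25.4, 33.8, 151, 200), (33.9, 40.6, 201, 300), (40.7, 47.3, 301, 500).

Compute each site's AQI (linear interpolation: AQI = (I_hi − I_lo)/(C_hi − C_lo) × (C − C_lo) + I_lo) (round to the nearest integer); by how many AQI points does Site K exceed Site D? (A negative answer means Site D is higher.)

Site K: 39.9 lies in 33.9–40.6, so I_lo=201, I_hi=300, C_lo=33.9, C_hi=40.6.
(300−201)/(40.6−33.9) × (39.9−33.9) + 201 = 99/6.7 × 6.0 + 201 ≈ 289.66 → 290.
Site C 36.7: bracket 33.9–40.6 → index 201–300; slope 99/6.7, offset 2.8.
AQI = 201 + 99/6.7·2.8 ≈ 242.37 ⇒ 242.
Site E: row 10.2–14.7 (AQI 51–100). (100−51)·(10.9−10.2)/(14.7−10.2) + 51 = 49·0.7/4.5 + 51 ≈ 58.62 → 59.
Site D: 18.7 lies in 14.8–25.3, so I_lo=101, I_hi=150, C_lo=14.8, C_hi=25.3.
(150−101)/(25.3−14.8) × (18.7−14.8) + 101 = 49/10.5 × 3.9 + 101 ≈ 119.20 → 119.
AQIs: Site K=290, Site C=242, Site E=59, Site D=119. Site K (290) − Site D (119) = 171.

171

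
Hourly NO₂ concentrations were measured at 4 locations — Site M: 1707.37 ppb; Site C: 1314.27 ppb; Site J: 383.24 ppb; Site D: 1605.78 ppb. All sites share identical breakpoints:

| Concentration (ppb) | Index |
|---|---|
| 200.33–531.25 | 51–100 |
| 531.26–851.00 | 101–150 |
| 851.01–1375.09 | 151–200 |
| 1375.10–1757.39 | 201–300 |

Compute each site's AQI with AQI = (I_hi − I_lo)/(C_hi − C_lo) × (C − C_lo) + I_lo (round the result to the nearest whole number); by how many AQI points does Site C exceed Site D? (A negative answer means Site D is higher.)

Site M: row 1375.10–1757.39 (AQI 201–300). (300−201)·(1707.37−1375.10)/(1757.39−1375.10) + 201 = 99·332.27/382.29 + 201 ≈ 287.05 → 287.
Site C: 1314.27 lies in 851.01–1375.09, so I_lo=151, I_hi=200, C_lo=851.01, C_hi=1375.09.
(200−151)/(1375.09−851.01) × (1314.27−851.01) + 151 = 49/524.08 × 463.26 + 151 ≈ 194.31 → 194.
Site J: 383.24 lies in 200.33–531.25, so I_lo=51, I_hi=100, C_lo=200.33, C_hi=531.25.
(100−51)/(531.25−200.33) × (383.24−200.33) + 51 = 49/330.92 × 182.91 + 51 ≈ 78.08 → 78.
Site D: 1605.78 lies in 1375.10–1757.39, so I_lo=201, I_hi=300, C_lo=1375.10, C_hi=1757.39.
(300−201)/(1757.39−1375.10) × (1605.78−1375.10) + 201 = 99/382.29 × 230.68 + 201 ≈ 260.74 → 261.
AQIs: Site M=287, Site C=194, Site J=78, Site D=261. Site C (194) − Site D (261) = -67.

-67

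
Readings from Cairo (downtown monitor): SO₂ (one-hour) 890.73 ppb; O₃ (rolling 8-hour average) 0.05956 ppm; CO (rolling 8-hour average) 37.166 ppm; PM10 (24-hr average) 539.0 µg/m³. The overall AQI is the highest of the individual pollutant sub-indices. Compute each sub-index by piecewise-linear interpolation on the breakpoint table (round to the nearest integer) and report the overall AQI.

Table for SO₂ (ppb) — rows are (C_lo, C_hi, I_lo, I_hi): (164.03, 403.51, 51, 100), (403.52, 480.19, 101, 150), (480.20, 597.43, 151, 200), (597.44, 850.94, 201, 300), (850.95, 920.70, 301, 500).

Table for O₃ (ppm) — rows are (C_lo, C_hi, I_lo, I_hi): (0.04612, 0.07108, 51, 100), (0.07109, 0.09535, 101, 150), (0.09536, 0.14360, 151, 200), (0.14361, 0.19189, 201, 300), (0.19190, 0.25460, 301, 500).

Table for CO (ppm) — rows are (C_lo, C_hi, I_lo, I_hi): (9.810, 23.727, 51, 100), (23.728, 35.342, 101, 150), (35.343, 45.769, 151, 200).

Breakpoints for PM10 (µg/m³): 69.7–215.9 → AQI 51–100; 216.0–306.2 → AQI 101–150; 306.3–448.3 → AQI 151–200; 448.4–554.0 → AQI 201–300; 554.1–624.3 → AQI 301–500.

SO₂ 890.73: bracket 850.95–920.70 → index 301–500; slope 199/69.75, offset 39.78.
AQI = 301 + 199/69.75·39.78 ≈ 414.49 ⇒ 414.
O₃: row 0.04612–0.07108 (AQI 51–100). (100−51)·(0.05956−0.04612)/(0.07108−0.04612) + 51 = 49·0.01344/0.02496 + 51 ≈ 77.38 → 77.
CO 37.166: bracket 35.343–45.769 → index 151–200; slope 49/10.426, offset 1.823.
AQI = 151 + 49/10.426·1.823 ≈ 159.57 ⇒ 160.
PM10: 539.0 ∈ [448.4, 554.0] ↔ index [201, 300].
201 + (539.0−448.4)·(300−201)/(554.0−448.4) = 201 + 90.6·99/105.6 ≈ 285.94, so AQI = 286.
Sub-indices: SO₂→414, O₃→77, CO→160, PM10→286. Overall AQI = max = 414; dominant pollutant is SO₂.

414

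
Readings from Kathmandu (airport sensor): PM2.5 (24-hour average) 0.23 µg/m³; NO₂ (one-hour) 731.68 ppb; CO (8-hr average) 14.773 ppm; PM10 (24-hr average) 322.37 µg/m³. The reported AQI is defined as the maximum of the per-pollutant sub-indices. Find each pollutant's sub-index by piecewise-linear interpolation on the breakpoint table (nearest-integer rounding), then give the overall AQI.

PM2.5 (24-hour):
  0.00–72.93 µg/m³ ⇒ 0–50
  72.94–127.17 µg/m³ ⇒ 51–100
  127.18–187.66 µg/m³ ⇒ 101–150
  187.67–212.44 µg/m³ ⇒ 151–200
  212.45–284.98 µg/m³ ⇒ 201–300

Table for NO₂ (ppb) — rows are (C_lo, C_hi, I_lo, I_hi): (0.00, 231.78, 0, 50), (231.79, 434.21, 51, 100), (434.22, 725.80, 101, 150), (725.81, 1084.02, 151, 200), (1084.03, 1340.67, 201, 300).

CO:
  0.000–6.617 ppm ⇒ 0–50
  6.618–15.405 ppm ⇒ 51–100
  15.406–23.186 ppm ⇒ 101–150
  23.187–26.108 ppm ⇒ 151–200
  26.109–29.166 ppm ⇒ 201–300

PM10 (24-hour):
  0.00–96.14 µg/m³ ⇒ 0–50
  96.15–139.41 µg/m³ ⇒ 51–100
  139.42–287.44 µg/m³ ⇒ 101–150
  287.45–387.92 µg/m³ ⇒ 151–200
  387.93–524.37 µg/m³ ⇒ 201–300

PM2.5: row 0.00–72.93 (AQI 0–50). (50−0)·(0.23−0.00)/(72.93−0.00) + 0 = 50·0.23/72.93 + 0 ≈ 0.16 → 0.
NO₂: 731.68 lies in 725.81–1084.02, so I_lo=151, I_hi=200, C_lo=725.81, C_hi=1084.02.
(200−151)/(1084.02−725.81) × (731.68−725.81) + 151 = 49/358.21 × 5.87 + 151 ≈ 151.80 → 152.
CO: row 6.618–15.405 (AQI 51–100). (100−51)·(14.773−6.618)/(15.405−6.618) + 51 = 49·8.155/8.787 + 51 ≈ 96.48 → 96.
PM10: 322.37 ∈ [287.45, 387.92] ↔ index [151, 200].
151 + (322.37−287.45)·(200−151)/(387.92−287.45) = 151 + 34.92·49/100.47 ≈ 168.03, so AQI = 168.
Sub-indices: PM2.5→0, NO₂→152, CO→96, PM10→168. Overall AQI = max = 168; dominant pollutant is PM10.

168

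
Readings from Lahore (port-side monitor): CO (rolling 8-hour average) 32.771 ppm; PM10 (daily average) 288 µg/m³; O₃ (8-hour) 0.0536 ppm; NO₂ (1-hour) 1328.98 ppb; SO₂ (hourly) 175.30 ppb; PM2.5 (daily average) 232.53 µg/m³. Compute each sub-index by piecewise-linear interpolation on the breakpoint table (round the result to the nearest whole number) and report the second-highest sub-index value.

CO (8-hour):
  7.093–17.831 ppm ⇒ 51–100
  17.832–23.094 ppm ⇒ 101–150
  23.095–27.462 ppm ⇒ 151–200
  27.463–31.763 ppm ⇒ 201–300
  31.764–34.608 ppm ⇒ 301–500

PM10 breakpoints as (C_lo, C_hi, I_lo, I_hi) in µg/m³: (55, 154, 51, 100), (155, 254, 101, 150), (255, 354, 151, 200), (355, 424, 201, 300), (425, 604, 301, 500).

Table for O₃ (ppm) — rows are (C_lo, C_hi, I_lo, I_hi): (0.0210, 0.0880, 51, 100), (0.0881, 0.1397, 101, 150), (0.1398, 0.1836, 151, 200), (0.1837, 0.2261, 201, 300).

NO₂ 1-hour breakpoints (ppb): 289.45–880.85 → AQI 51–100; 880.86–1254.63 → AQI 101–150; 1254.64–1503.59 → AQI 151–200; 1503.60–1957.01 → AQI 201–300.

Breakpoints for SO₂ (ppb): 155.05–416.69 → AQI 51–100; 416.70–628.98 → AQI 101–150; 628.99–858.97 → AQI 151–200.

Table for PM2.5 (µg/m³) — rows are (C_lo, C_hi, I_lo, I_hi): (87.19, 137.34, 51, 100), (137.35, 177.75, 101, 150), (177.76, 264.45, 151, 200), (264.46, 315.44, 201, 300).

CO: 32.771 lies in 31.764–34.608, so I_lo=301, I_hi=500, C_lo=31.764, C_hi=34.608.
(500−301)/(34.608−31.764) × (32.771−31.764) + 301 = 199/2.844 × 1.007 + 301 ≈ 371.46 → 371.
PM10 288: bracket 255–354 → index 151–200; slope 49/99, offset 33.
AQI = 151 + 49/99·33 ≈ 167.33 ⇒ 167.
O₃: row 0.0210–0.0880 (AQI 51–100). (100−51)·(0.0536−0.0210)/(0.0880−0.0210) + 51 = 49·0.0326/0.0670 + 51 ≈ 74.84 → 75.
NO₂: 1328.98 lies in 1254.64–1503.59, so I_lo=151, I_hi=200, C_lo=1254.64, C_hi=1503.59.
(200−151)/(1503.59−1254.64) × (1328.98−1254.64) + 151 = 49/248.95 × 74.34 + 151 ≈ 165.63 → 166.
SO₂: row 155.05–416.69 (AQI 51–100). (100−51)·(175.30−155.05)/(416.69−155.05) + 51 = 49·20.25/261.64 + 51 ≈ 54.79 → 55.
PM2.5 232.53: bracket 177.76–264.45 → index 151–200; slope 49/86.69, offset 54.77.
AQI = 151 + 49/86.69·54.77 ≈ 181.96 ⇒ 182.
Sub-indices: CO→371, PM10→167, O₃→75, NO₂→166, SO₂→55, PM2.5→182. Ranked high→low: 371, 182, 167, 166, 75, 55. Second-highest sub-index = 182.

182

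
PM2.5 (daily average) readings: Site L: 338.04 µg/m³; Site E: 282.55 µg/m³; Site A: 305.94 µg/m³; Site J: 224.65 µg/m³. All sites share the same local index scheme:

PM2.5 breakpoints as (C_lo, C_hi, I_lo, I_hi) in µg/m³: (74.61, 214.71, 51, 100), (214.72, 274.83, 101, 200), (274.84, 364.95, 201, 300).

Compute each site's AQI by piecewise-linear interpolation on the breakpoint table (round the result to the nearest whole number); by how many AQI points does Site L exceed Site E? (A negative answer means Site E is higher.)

Site L: 338.04 ∈ [274.84, 364.95] ↔ index [201, 300].
201 + (338.04−274.84)·(300−201)/(364.95−274.84) = 201 + 63.20·99/90.11 ≈ 270.44, so AQI = 270.
Site E: 282.55 lies in 274.84–364.95, so I_lo=201, I_hi=300, C_lo=274.84, C_hi=364.95.
(300−201)/(364.95−274.84) × (282.55−274.84) + 201 = 99/90.11 × 7.71 + 201 ≈ 209.47 → 209.
Site A: row 274.84–364.95 (AQI 201–300). (300−201)·(305.94−274.84)/(364.95−274.84) + 201 = 99·31.10/90.11 + 201 ≈ 235.17 → 235.
Site J 224.65: bracket 214.72–274.83 → index 101–200; slope 99/60.11, offset 9.93.
AQI = 101 + 99/60.11·9.93 ≈ 117.35 ⇒ 117.
AQIs: Site L=270, Site E=209, Site A=235, Site J=117. Site L (270) − Site E (209) = 61.

61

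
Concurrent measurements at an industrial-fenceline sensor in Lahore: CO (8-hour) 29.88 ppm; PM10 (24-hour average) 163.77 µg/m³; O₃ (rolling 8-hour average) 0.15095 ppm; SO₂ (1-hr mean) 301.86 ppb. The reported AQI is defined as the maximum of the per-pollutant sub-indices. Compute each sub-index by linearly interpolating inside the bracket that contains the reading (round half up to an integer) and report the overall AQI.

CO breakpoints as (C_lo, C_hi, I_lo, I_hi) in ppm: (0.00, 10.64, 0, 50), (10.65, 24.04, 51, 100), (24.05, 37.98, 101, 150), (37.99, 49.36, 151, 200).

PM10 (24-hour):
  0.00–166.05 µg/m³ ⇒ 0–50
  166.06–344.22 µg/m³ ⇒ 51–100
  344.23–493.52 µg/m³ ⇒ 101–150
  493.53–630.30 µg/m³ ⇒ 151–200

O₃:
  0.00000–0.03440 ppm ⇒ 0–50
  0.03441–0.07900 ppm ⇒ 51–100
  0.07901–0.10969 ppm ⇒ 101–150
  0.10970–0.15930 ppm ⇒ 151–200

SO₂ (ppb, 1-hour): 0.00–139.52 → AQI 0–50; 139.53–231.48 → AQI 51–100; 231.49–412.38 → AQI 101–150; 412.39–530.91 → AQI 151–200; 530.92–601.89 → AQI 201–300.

192

CO: row 24.05–37.98 (AQI 101–150). (150−101)·(29.88−24.05)/(37.98−24.05) + 101 = 49·5.83/13.93 + 101 ≈ 121.51 → 122.
PM10: 163.77 ∈ [0.00, 166.05] ↔ index [0, 50].
0 + (163.77−0.00)·(50−0)/(166.05−0.00) = 0 + 163.77·50/166.05 ≈ 49.31, so AQI = 49.
O₃: 0.15095 ∈ [0.10970, 0.15930] ↔ index [151, 200].
151 + (0.15095−0.10970)·(200−151)/(0.15930−0.10970) = 151 + 0.04125·49/0.04960 ≈ 191.75, so AQI = 192.
SO₂ 301.86: bracket 231.49–412.38 → index 101–150; slope 49/180.89, offset 70.37.
AQI = 101 + 49/180.89·70.37 ≈ 120.06 ⇒ 120.
Sub-indices: CO→122, PM10→49, O₃→192, SO₂→120. Overall AQI = max = 192; dominant pollutant is O₃.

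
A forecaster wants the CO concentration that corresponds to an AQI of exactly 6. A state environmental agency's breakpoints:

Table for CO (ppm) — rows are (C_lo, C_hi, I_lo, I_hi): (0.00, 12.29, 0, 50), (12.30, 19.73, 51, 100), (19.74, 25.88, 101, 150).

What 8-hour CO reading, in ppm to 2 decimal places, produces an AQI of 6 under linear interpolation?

1.47

AQI 6 lies in the 0–50 band, which corresponds to 0.00–12.29 ppm.
C = 0.00 + (6−0)×(12.29−0.00)/(50−0) = 0.00 + 6×12.29/50 ≈ 1.4748 ppm → 1.47 ppm to 2 dp.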